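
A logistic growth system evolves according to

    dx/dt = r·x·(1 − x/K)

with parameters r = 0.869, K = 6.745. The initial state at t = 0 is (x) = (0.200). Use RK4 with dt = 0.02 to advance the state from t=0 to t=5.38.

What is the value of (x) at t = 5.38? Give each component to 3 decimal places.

(x) = (5.168)

t=0.000: state=(0.200)
step 1 (dt=0.02): k1=(0.169), k2=(0.170), k3=(0.170), k4=(0.171); state += dt/6·(k1+2k2+2k3+k4)
t=0.020: state=(0.203)
t=0.040: state=(0.207)
t=0.060: state=(0.210)
continuing one RK4 step at a time; state shown every 10 steps (Δt=0.2):
t=0.200: state=(0.237)
t=0.400: state=(0.280)
t=0.600: state=(0.330)
t=0.800: state=(0.389)
t=1.000: state=(0.458)
t=1.200: state=(0.538)
t=1.400: state=(0.631)
t=1.600: state=(0.737)
t=1.800: state=(0.859)
t=2.000: state=(0.998)
t=2.200: state=(1.156)
t=2.400: state=(1.332)
t=2.600: state=(1.527)
t=2.800: state=(1.742)
t=3.000: state=(1.976)
t=3.200: state=(2.227)
t=3.400: state=(2.494)
t=3.600: state=(2.772)
t=3.800: state=(3.060)
t=4.000: state=(3.352)
t=4.200: state=(3.645)
t=4.400: state=(3.933)
t=4.600: state=(4.213)
t=4.800: state=(4.482)
t=5.000: state=(4.735)
t=5.200: state=(4.971)
t=5.380: state=(5.168)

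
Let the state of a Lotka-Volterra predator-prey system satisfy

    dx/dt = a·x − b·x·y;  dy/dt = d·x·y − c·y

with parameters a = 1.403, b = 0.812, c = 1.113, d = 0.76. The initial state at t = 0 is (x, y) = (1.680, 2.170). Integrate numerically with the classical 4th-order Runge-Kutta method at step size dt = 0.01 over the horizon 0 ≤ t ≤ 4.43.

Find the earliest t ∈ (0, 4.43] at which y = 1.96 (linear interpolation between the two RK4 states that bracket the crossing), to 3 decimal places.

t = 1.187

t=0.000: state=(1.680, 2.170)
step 1 (dt=0.01): k1=(-0.603, 0.355), k2=(-0.605, 0.351), k3=(-0.604, 0.351), k4=(-0.606, 0.346); state += dt/6·(k1+2k2+2k3+k4)
t=0.010: state=(1.674, 2.174)
t=0.020: state=(1.668, 2.177)
t=0.030: state=(1.662, 2.180)
continuing one RK4 step at a time; state shown every 20 steps (Δt=0.2):
t=0.200: state=(1.556, 2.221)
t=0.400: state=(1.434, 2.232)
t=0.600: state=(1.324, 2.202)
t=0.800: state=(1.232, 2.140)
t=1.000: state=(1.160, 2.054)
t=1.180: state=(1.113, 1.964)
next step: t=1.190: state=(1.111, 1.958) — y has crossed 1.96
linear interpolation between t=1.180 (1.96353) and t=1.190 (1.95828) → t≈1.187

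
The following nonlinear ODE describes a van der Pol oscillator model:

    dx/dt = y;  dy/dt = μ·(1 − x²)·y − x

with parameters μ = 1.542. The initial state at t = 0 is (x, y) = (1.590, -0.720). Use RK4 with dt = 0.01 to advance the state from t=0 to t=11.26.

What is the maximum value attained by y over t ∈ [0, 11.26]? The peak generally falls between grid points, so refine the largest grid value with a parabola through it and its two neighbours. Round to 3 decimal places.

t=0.000: state=(1.590, -0.720)
step 1 (dt=0.01): k1=(-0.720, 0.107), k2=(-0.719, 0.096), k3=(-0.720, 0.096), k4=(-0.719, 0.086); state += dt/6·(k1+2k2+2k3+k4)
t=0.010: state=(1.583, -0.719)
t=0.020: state=(1.576, -0.718)
t=0.030: state=(1.568, -0.718)
continuing one RK4 step at a time; state shown every 50 steps (Δt=0.5):
t=0.500: state=(1.211, -0.854)
t=1.000: state=(0.670, -1.412)
t=1.500: state=(-0.374, -2.947)
t=2.000: state=(-1.798, -1.610)
t=2.500: state=(-2.005, 0.214)
t=3.000: state=(-1.827, 0.442)
t=3.500: state=(-1.577, 0.562)
t=4.000: state=(-1.251, 0.767)
t=4.500: state=(-0.765, 1.254)
t=5.000: state=(0.151, 2.617)
t=5.500: state=(1.633, 2.215)
t=6.000: state=(2.012, -0.110)
t=6.500: state=(1.856, -0.422)
t=7.000: state=(1.615, -0.543)
t=7.500: state=(1.302, -0.729)
t=8.000: state=(0.848, -1.154)
t=8.500: state=(0.021, -2.358)
t=9.000: state=(-1.463, -2.688)
t=9.500: state=(-2.016, -0.012)
t=10.000: state=(-1.884, 0.403)
t=10.500: state=(-1.652, 0.525)
t=11.000: state=(-1.351, 0.695)
t=11.260: state=(-1.152, 0.846)
largest grid value and its neighbours: y(5.240)=3.27050, y(5.250)=3.27209, y(5.260)=3.27037
parabola through these three points peaks at t≈5.250 with y≈3.27209

max y = 3.272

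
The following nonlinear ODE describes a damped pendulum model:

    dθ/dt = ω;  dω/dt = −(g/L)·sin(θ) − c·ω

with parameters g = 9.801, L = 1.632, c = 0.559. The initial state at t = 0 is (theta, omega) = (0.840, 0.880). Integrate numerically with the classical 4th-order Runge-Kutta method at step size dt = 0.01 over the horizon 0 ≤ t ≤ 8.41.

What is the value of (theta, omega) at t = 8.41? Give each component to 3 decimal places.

t=0.000: state=(0.840, 0.880)
step 1 (dt=0.01): k1=(0.880, -4.964), k2=(0.855, -4.968), k3=(0.855, -4.967), k4=(0.830, -4.970); state += dt/6·(k1+2k2+2k3+k4)
t=0.010: state=(0.849, 0.830)
t=0.020: state=(0.857, 0.781)
t=0.030: state=(0.864, 0.731)
continuing one RK4 step at a time; state shown every 50 steps (Δt=0.5):
t=0.500: state=(0.694, -1.309)
t=1.000: state=(-0.153, -1.653)
t=1.500: state=(-0.623, -0.083)
t=2.000: state=(-0.292, 1.195)
t=2.500: state=(0.285, 0.836)
t=3.000: state=(0.398, -0.377)
t=3.500: state=(0.034, -0.875)
t=4.000: state=(-0.280, -0.253)
t=4.500: state=(-0.198, 0.505)
t=5.000: state=(0.091, 0.502)
t=5.500: state=(0.205, -0.077)
t=6.000: state=(0.056, -0.427)
t=6.500: state=(-0.121, -0.201)
t=7.000: state=(-0.115, 0.201)
t=7.500: state=(0.022, 0.274)
t=8.000: state=(0.100, 0.013)
t=8.410: state=(0.061, -0.180)

(theta, omega) = (0.061, -0.180)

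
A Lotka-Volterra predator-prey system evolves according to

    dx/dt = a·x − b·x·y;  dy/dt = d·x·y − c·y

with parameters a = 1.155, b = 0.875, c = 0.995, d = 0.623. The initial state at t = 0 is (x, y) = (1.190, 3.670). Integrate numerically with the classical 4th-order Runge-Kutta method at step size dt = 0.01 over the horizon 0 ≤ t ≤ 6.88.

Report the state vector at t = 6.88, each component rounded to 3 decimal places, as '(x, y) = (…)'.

t=0.000: state=(1.190, 3.670)
step 1 (dt=0.01): k1=(-2.447, -0.931), k2=(-2.417, -0.958), k3=(-2.417, -0.957), k4=(-2.387, -0.984); state += dt/6·(k1+2k2+2k3+k4)
t=0.010: state=(1.166, 3.660)
t=0.020: state=(1.142, 3.650)
t=0.030: state=(1.119, 3.640)
continuing one RK4 step at a time; state shown every 25 steps (Δt=0.25):
t=0.250: state=(0.737, 3.313)
t=0.500: state=(0.502, 2.839)
t=0.750: state=(0.379, 2.369)
t=1.000: state=(0.316, 1.949)
t=1.250: state=(0.287, 1.592)
t=1.500: state=(0.279, 1.297)
t=1.750: state=(0.288, 1.057)
t=2.000: state=(0.312, 0.863)
t=2.250: state=(0.351, 0.709)
t=2.500: state=(0.407, 0.586)
t=2.750: state=(0.483, 0.490)
t=3.000: state=(0.584, 0.415)
t=3.250: state=(0.717, 0.358)
t=3.500: state=(0.889, 0.316)
t=3.750: state=(1.111, 0.288)
t=4.000: state=(1.395, 0.273)
t=4.250: state=(1.755, 0.271)
t=4.500: state=(2.205, 0.288)
t=4.750: state=(2.753, 0.330)
t=5.000: state=(3.391, 0.414)
t=5.250: state=(4.068, 0.577)
t=5.500: state=(4.642, 0.890)
t=5.750: state=(4.819, 1.461)
t=6.000: state=(4.265, 2.335)
t=6.250: state=(3.081, 3.241)
t=6.500: state=(1.902, 3.711)
t=6.750: state=(1.127, 3.643)
t=6.880: state=(0.873, 3.469)

(x, y) = (0.873, 3.469)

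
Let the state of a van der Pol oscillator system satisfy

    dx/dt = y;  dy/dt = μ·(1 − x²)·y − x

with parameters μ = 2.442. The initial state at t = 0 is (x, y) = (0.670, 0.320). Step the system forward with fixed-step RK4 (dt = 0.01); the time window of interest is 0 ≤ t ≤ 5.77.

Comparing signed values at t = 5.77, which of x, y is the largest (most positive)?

largest component: y

t=0.000: state=(0.670, 0.320)
step 1 (dt=0.01): k1=(0.320, -0.239), k2=(0.319, -0.244), k3=(0.319, -0.244), k4=(0.318, -0.249); state += dt/6·(k1+2k2+2k3+k4)
t=0.010: state=(0.673, 0.318)
t=0.020: state=(0.676, 0.315)
t=0.030: state=(0.679, 0.312)
continuing one RK4 step at a time; state shown every 20 steps (Δt=0.2):
t=0.200: state=(0.728, 0.252)
t=0.400: state=(0.768, 0.146)
t=0.600: state=(0.784, 0.005)
t=0.800: state=(0.768, -0.166)
t=1.000: state=(0.715, -0.373)
t=1.200: state=(0.615, -0.643)
t=1.400: state=(0.450, -1.039)
t=1.600: state=(0.183, -1.688)
t=1.800: state=(-0.253, -2.729)
t=2.000: state=(-0.905, -3.619)
t=2.200: state=(-1.555, -2.499)
t=2.400: state=(-1.861, -0.712)
t=2.600: state=(-1.917, 0.015)
t=2.800: state=(-1.889, 0.219)
t=3.000: state=(-1.838, 0.283)
t=3.200: state=(-1.778, 0.313)
t=3.400: state=(-1.713, 0.337)
t=3.600: state=(-1.643, 0.363)
t=3.800: state=(-1.567, 0.393)
t=4.000: state=(-1.485, 0.431)
t=4.200: state=(-1.394, 0.481)
t=4.400: state=(-1.291, 0.548)
t=4.600: state=(-1.173, 0.645)
t=4.800: state=(-1.030, 0.791)
t=5.000: state=(-0.851, 1.029)
t=5.200: state=(-0.607, 1.453)
t=5.400: state=(-0.245, 2.255)
t=5.600: state=(0.335, 3.624)
t=5.770: state=(1.035, 4.346)
compare at T: x=1.035, y=4.346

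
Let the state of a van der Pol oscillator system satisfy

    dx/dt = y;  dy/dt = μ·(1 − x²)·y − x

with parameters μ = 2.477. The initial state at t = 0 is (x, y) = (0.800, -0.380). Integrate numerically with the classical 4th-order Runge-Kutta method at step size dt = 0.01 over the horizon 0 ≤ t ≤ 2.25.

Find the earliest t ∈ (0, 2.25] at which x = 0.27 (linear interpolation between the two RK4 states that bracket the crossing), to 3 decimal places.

t = 0.605

t=0.000: state=(0.800, -0.380)
step 1 (dt=0.01): k1=(-0.380, -1.139), k2=(-0.386, -1.145), k3=(-0.386, -1.145), k4=(-0.391, -1.151); state += dt/6·(k1+2k2+2k3+k4)
t=0.010: state=(0.796, -0.391)
t=0.020: state=(0.792, -0.403)
t=0.030: state=(0.788, -0.415)
continuing one RK4 step at a time; state shown every 10 steps (Δt=0.1):
t=0.100: state=(0.756, -0.501)
t=0.200: state=(0.699, -0.640)
t=0.300: state=(0.627, -0.806)
t=0.400: state=(0.537, -1.013)
t=0.500: state=(0.423, -1.278)
t=0.600: state=(0.278, -1.627)
next step: t=0.610: state=(0.262, -1.667) — x has crossed 0.27
linear interpolation between t=0.600 (0.27827) and t=0.610 (0.26180) → t≈0.605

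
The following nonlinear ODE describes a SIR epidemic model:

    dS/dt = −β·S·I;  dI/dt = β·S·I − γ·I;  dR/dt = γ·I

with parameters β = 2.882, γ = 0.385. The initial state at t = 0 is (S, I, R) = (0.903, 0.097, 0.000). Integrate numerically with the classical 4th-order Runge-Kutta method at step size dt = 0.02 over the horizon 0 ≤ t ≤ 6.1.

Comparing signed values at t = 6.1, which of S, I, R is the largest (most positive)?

largest component: R

t=0.000: state=(0.903, 0.097, 0.000)
step 1 (dt=0.02): k1=(-0.252, 0.215, 0.037), k2=(-0.257, 0.219, 0.038), k3=(-0.257, 0.219, 0.038), k4=(-0.262, 0.223, 0.039); state += dt/6·(k1+2k2+2k3+k4)
t=0.020: state=(0.898, 0.101, 0.001)
t=0.040: state=(0.893, 0.106, 0.002)
t=0.060: state=(0.887, 0.111, 0.002)
continuing one RK4 step at a time; state shown every 10 steps (Δt=0.2):
t=0.200: state=(0.842, 0.149, 0.009)
t=0.400: state=(0.758, 0.219, 0.023)
t=0.600: state=(0.652, 0.304, 0.043)
t=0.800: state=(0.533, 0.396, 0.070)
t=1.000: state=(0.414, 0.482, 0.104)
t=1.200: state=(0.307, 0.549, 0.144)
t=1.400: state=(0.221, 0.591, 0.188)
t=1.600: state=(0.156, 0.609, 0.235)
t=1.800: state=(0.110, 0.609, 0.282)
t=2.000: state=(0.078, 0.595, 0.328)
t=2.200: state=(0.055, 0.572, 0.373)
t=2.400: state=(0.040, 0.544, 0.416)
t=2.600: state=(0.030, 0.514, 0.457)
t=2.800: state=(0.022, 0.483, 0.495)
t=3.000: state=(0.017, 0.452, 0.531)
t=3.200: state=(0.013, 0.422, 0.565)
t=3.400: state=(0.010, 0.394, 0.596)
t=3.600: state=(0.008, 0.366, 0.625)
t=3.800: state=(0.007, 0.341, 0.652)
t=4.000: state=(0.006, 0.317, 0.678)
t=4.200: state=(0.005, 0.294, 0.701)
t=4.400: state=(0.004, 0.273, 0.723)
t=4.600: state=(0.003, 0.253, 0.743)
t=4.800: state=(0.003, 0.235, 0.762)
t=5.000: state=(0.003, 0.218, 0.780)
t=5.200: state=(0.002, 0.202, 0.796)
t=5.400: state=(0.002, 0.187, 0.811)
t=5.600: state=(0.002, 0.174, 0.825)
t=5.800: state=(0.002, 0.161, 0.837)
t=6.000: state=(0.002, 0.149, 0.849)
t=6.100: state=(0.002, 0.144, 0.855)
compare at T: S=0.002, I=0.144, R=0.855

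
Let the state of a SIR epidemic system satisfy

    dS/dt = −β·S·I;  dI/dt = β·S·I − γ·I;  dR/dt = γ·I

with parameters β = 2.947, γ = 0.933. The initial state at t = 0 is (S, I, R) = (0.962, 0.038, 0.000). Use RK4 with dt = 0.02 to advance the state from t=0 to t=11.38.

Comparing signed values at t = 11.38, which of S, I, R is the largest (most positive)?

largest component: R

t=0.000: state=(0.962, 0.038, 0.000)
step 1 (dt=0.02): k1=(-0.108, 0.072, 0.035), k2=(-0.110, 0.074, 0.036), k3=(-0.110, 0.074, 0.036), k4=(-0.112, 0.075, 0.037); state += dt/6·(k1+2k2+2k3+k4)
t=0.020: state=(0.960, 0.039, 0.001)
t=0.040: state=(0.958, 0.041, 0.001)
t=0.060: state=(0.955, 0.043, 0.002)
continuing one RK4 step at a time; state shown every 25 steps (Δt=0.5):
t=0.500: state=(0.878, 0.093, 0.029)
t=1.000: state=(0.715, 0.191, 0.094)
t=1.500: state=(0.498, 0.293, 0.208)
t=2.000: state=(0.311, 0.332, 0.357)
t=2.500: state=(0.194, 0.299, 0.506)
t=3.000: state=(0.131, 0.237, 0.632)
t=3.500: state=(0.097, 0.176, 0.728)
t=4.000: state=(0.077, 0.125, 0.797)
t=4.500: state=(0.066, 0.087, 0.847)
t=5.000: state=(0.060, 0.060, 0.880)
t=5.500: state=(0.055, 0.041, 0.904)
t=6.000: state=(0.053, 0.028, 0.920)
t=6.500: state=(0.051, 0.019, 0.930)
t=7.000: state=(0.050, 0.013, 0.938)
t=7.500: state=(0.049, 0.009, 0.942)
t=8.000: state=(0.049, 0.006, 0.946)
t=8.500: state=(0.048, 0.004, 0.948)
t=9.000: state=(0.048, 0.003, 0.949)
t=9.500: state=(0.048, 0.002, 0.950)
t=10.000: state=(0.048, 0.001, 0.951)
t=10.500: state=(0.048, 0.001, 0.952)
t=11.000: state=(0.048, 0.001, 0.952)
t=11.380: state=(0.048, 0.000, 0.952)
compare at T: S=0.048, I=0.000, R=0.952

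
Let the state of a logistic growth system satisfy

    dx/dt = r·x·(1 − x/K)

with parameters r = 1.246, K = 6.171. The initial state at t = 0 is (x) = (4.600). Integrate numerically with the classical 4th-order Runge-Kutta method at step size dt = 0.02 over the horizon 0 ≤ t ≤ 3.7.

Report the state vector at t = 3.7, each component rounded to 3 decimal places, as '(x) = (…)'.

(x) = (6.150)

t=0.000: state=(4.600)
step 1 (dt=0.02): k1=(1.459), k2=(1.450), k3=(1.450), k4=(1.441); state += dt/6·(k1+2k2+2k3+k4)
t=0.020: state=(4.629)
t=0.040: state=(4.658)
t=0.060: state=(4.686)
continuing one RK4 step at a time; state shown every 10 steps (Δt=0.2):
t=0.200: state=(4.874)
t=0.400: state=(5.111)
t=0.600: state=(5.312)
t=0.800: state=(5.480)
t=1.000: state=(5.619)
t=1.200: state=(5.732)
t=1.400: state=(5.823)
t=1.600: state=(5.897)
t=1.800: state=(5.955)
t=2.000: state=(6.001)
t=2.200: state=(6.038)
t=2.400: state=(6.067)
t=2.600: state=(6.090)
t=2.800: state=(6.107)
t=3.000: state=(6.121)
t=3.200: state=(6.132)
t=3.400: state=(6.141)
t=3.600: state=(6.147)
t=3.700: state=(6.150)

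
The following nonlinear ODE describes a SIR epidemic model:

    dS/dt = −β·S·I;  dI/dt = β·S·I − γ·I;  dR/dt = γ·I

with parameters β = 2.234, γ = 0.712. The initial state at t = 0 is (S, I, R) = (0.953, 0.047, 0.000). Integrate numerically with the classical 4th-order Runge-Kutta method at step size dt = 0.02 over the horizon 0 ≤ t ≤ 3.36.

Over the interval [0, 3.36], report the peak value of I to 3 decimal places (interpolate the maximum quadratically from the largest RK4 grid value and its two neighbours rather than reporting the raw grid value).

t=0.000: state=(0.953, 0.047, 0.000)
step 1 (dt=0.02): k1=(-0.100, 0.067, 0.033), k2=(-0.101, 0.067, 0.034), k3=(-0.101, 0.067, 0.034), k4=(-0.103, 0.068, 0.034); state += dt/6·(k1+2k2+2k3+k4)
t=0.020: state=(0.951, 0.048, 0.001)
t=0.040: state=(0.949, 0.050, 0.001)
t=0.060: state=(0.947, 0.051, 0.002)
continuing one RK4 step at a time; state shown every 10 steps (Δt=0.2):
t=0.200: state=(0.930, 0.062, 0.008)
t=0.400: state=(0.901, 0.081, 0.018)
t=0.600: state=(0.865, 0.104, 0.031)
t=0.800: state=(0.820, 0.132, 0.048)
t=1.000: state=(0.768, 0.163, 0.069)
t=1.200: state=(0.709, 0.197, 0.094)
t=1.400: state=(0.644, 0.231, 0.125)
t=1.600: state=(0.577, 0.263, 0.160)
t=1.800: state=(0.509, 0.291, 0.200)
t=2.000: state=(0.445, 0.312, 0.243)
t=2.200: state=(0.386, 0.326, 0.288)
t=2.400: state=(0.333, 0.332, 0.335)
t=2.600: state=(0.287, 0.331, 0.382)
t=2.800: state=(0.248, 0.323, 0.429)
t=3.000: state=(0.215, 0.311, 0.474)
t=3.200: state=(0.188, 0.295, 0.517)
t=3.360: state=(0.170, 0.280, 0.550)
largest grid value and its neighbours: I(2.440)=0.33216, I(2.460)=0.33220, I(2.480)=0.33216
parabola through these three points peaks at t≈2.459 with I≈0.33220

max I = 0.332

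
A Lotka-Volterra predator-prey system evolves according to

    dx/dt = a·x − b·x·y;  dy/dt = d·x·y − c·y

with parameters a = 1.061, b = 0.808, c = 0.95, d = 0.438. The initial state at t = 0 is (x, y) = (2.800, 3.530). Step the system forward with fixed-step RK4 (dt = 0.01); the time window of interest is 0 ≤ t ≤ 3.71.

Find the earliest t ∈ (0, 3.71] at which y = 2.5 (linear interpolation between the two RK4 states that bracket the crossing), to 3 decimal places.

t=0.000: state=(2.800, 3.530)
step 1 (dt=0.01): k1=(-5.015, 0.976), k2=(-4.981, 0.938), k3=(-4.981, 0.938), k4=(-4.947, 0.901); state += dt/6·(k1+2k2+2k3+k4)
t=0.010: state=(2.750, 3.539)
t=0.020: state=(2.701, 3.548)
t=0.030: state=(2.653, 3.556)
continuing one RK4 step at a time; state shown every 20 steps (Δt=0.2):
t=0.200: state=(1.941, 3.585)
t=0.400: state=(1.360, 3.420)
t=0.600: state=(0.989, 3.130)
t=0.800: state=(0.758, 2.792)
t=0.970: state=(0.631, 2.501)
next step: t=0.980: state=(0.625, 2.484) — y has crossed 2.5
linear interpolation between t=0.970 (2.50121) and t=0.980 (2.48439) → t≈0.971

t = 0.971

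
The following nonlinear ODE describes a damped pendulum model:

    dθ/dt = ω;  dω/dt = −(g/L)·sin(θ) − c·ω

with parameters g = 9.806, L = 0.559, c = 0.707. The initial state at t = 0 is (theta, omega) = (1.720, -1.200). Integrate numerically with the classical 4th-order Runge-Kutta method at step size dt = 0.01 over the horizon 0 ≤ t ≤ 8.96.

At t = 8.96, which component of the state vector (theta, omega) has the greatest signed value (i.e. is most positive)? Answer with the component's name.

t=0.000: state=(1.720, -1.200)
step 1 (dt=0.01): k1=(-1.200, -16.499), k2=(-1.282, -16.456), k3=(-1.282, -16.457), k4=(-1.365, -16.414); state += dt/6·(k1+2k2+2k3+k4)
t=0.010: state=(1.707, -1.365)
t=0.020: state=(1.693, -1.528)
t=0.030: state=(1.677, -1.691)
continuing one RK4 step at a time; state shown every 50 steps (Δt=0.5):
t=0.500: state=(-0.409, -4.972)
t=1.000: state=(-0.970, 2.756)
t=1.500: state=(0.792, 1.823)
t=2.000: state=(0.157, -3.233)
t=2.500: state=(-0.645, 0.898)
t=3.000: state=(0.368, 1.575)
t=3.500: state=(0.168, -1.848)
t=4.000: state=(-0.386, 0.334)
t=4.500: state=(0.190, 1.028)
t=5.000: state=(0.117, -1.064)
t=5.500: state=(-0.228, 0.141)
t=6.000: state=(0.104, 0.631)
t=6.500: state=(0.075, -0.616)
t=7.000: state=(-0.134, 0.063)
t=7.500: state=(0.058, 0.381)
t=8.000: state=(0.046, -0.358)
t=8.500: state=(-0.079, 0.028)
t=8.960: state=(0.023, 0.255)
compare at T: theta=0.023, omega=0.255

largest component: omega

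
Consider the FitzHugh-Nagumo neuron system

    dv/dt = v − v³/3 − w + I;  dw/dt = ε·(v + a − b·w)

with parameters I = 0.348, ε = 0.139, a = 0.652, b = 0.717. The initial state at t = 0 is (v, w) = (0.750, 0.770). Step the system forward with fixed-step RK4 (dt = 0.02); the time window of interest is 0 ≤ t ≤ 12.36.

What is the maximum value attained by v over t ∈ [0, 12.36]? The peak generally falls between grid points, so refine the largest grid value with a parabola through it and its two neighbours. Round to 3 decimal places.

t=0.000: state=(0.750, 0.770)
step 1 (dt=0.02): k1=(0.187, 0.118), k2=(0.187, 0.118), k3=(0.187, 0.118), k4=(0.187, 0.118); state += dt/6·(k1+2k2+2k3+k4)
t=0.020: state=(0.754, 0.772)
t=0.040: state=(0.757, 0.775)
t=0.060: state=(0.761, 0.777)
continuing one RK4 step at a time; state shown every 25 steps (Δt=0.5):
t=0.500: state=(0.837, 0.831)
t=1.000: state=(0.906, 0.894)
t=1.500: state=(0.948, 0.958)
t=2.000: state=(0.960, 1.020)
t=2.500: state=(0.941, 1.079)
t=3.000: state=(0.892, 1.133)
t=3.500: state=(0.810, 1.180)
t=4.000: state=(0.689, 1.218)
t=4.500: state=(0.512, 1.244)
t=5.000: state=(0.243, 1.254)
t=5.500: state=(-0.185, 1.240)
t=6.000: state=(-0.838, 1.191)
t=6.500: state=(-1.525, 1.095)
t=7.000: state=(-1.865, 0.969)
t=7.500: state=(-1.933, 0.837)
t=8.000: state=(-1.916, 0.710)
t=8.500: state=(-1.877, 0.591)
t=9.000: state=(-1.833, 0.480)
t=9.500: state=(-1.789, 0.378)
t=10.000: state=(-1.745, 0.284)
t=10.500: state=(-1.700, 0.198)
t=11.000: state=(-1.656, 0.119)
t=11.500: state=(-1.613, 0.047)
t=12.000: state=(-1.569, -0.019)
t=12.360: state=(-1.538, -0.063)
largest grid value and its neighbours: v(1.920)=0.95996, v(1.940)=0.96000, v(1.960)=0.95998
parabola through these three points peaks at t≈1.943 with v≈0.96000

max v = 0.960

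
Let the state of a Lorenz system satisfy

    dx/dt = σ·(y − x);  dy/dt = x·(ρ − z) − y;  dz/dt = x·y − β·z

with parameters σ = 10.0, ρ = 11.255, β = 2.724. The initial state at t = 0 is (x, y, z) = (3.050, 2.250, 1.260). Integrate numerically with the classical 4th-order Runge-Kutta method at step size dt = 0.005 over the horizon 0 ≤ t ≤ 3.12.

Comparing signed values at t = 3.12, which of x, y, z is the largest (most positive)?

largest component: z

t=0.000: state=(3.050, 2.250, 1.260)
step 1 (dt=0.005): k1=(-8.000, 28.235, 3.430), k2=(-7.094, 27.938, 3.576), k3=(-7.124, 27.961, 3.578), k4=(-6.246, 27.685, 3.723); state += dt/6·(k1+2k2+2k3+k4)
t=0.005: state=(3.014, 2.390, 1.278)
t=0.010: state=(2.987, 2.527, 1.297)
t=0.015: state=(2.968, 2.662, 1.318)
continuing one RK4 step at a time; state shown every 40 steps (Δt=0.2):
t=0.200: state=(5.496, 7.951, 4.065)
t=0.400: state=(9.216, 8.865, 14.433)
t=0.600: state=(4.481, 1.952, 13.685)
t=0.800: state=(1.898, 1.586, 8.574)
t=1.000: state=(2.265, 2.859, 5.635)
t=1.200: state=(4.318, 5.801, 5.493)
t=1.400: state=(7.430, 8.470, 10.440)
t=1.600: state=(6.426, 4.722, 13.781)
t=1.800: state=(3.612, 2.860, 10.491)
t=2.000: state=(3.356, 3.744, 7.709)
t=2.200: state=(4.869, 5.913, 7.563)
t=2.400: state=(6.707, 7.155, 10.737)
t=2.600: state=(5.953, 4.975, 12.409)
t=2.800: state=(4.284, 3.814, 10.380)
t=3.000: state=(4.206, 4.545, 8.619)
t=3.120: state=(4.805, 5.431, 8.520)
compare at T: x=4.805, y=5.431, z=8.520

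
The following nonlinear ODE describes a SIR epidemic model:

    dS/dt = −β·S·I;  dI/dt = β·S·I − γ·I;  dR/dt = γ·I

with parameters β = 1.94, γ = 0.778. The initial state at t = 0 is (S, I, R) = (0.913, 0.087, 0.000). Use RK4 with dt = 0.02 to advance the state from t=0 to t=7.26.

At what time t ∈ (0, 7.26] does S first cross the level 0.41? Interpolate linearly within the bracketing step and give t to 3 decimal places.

t = 2.133

t=0.000: state=(0.913, 0.087, 0.000)
step 1 (dt=0.02): k1=(-0.154, 0.086, 0.068), k2=(-0.155, 0.087, 0.068), k3=(-0.155, 0.087, 0.068), k4=(-0.157, 0.088, 0.069); state += dt/6·(k1+2k2+2k3+k4)
t=0.020: state=(0.910, 0.089, 0.001)
t=0.040: state=(0.907, 0.091, 0.003)
t=0.060: state=(0.904, 0.092, 0.004)
continuing one RK4 step at a time; state shown every 25 steps (Δt=0.5):
t=0.500: state=(0.820, 0.137, 0.043)
t=1.000: state=(0.698, 0.194, 0.108)
t=1.500: state=(0.564, 0.243, 0.193)
t=2.000: state=(0.439, 0.267, 0.293)
t=2.120: state=(0.413, 0.269, 0.318)
next step: t=2.140: state=(0.409, 0.269, 0.323) — S has crossed 0.41
linear interpolation between t=2.120 (0.41279) and t=2.140 (0.40850) → t≈2.133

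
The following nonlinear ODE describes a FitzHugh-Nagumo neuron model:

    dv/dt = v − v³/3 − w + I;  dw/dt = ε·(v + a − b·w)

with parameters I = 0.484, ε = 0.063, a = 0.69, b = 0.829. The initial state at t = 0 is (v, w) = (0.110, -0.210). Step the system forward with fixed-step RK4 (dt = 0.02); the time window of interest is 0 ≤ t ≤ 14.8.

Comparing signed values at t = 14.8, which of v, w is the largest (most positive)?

largest component: w

t=0.000: state=(0.110, -0.210)
step 1 (dt=0.02): k1=(0.804, 0.061), k2=(0.811, 0.062), k3=(0.811, 0.062), k4=(0.818, 0.062); state += dt/6·(k1+2k2+2k3+k4)
t=0.020: state=(0.126, -0.209)
t=0.040: state=(0.143, -0.208)
t=0.060: state=(0.160, -0.206)
continuing one RK4 step at a time; state shown every 25 steps (Δt=0.5):
t=0.500: state=(0.609, -0.172)
t=1.000: state=(1.240, -0.118)
t=1.500: state=(1.700, -0.047)
t=2.000: state=(1.868, 0.032)
t=2.500: state=(1.896, 0.111)
t=3.000: state=(1.882, 0.189)
t=3.500: state=(1.856, 0.263)
t=4.000: state=(1.828, 0.335)
t=4.500: state=(1.798, 0.405)
t=5.000: state=(1.768, 0.471)
t=5.500: state=(1.737, 0.535)
t=6.000: state=(1.706, 0.596)
t=6.500: state=(1.675, 0.655)
t=7.000: state=(1.644, 0.711)
t=7.500: state=(1.612, 0.765)
t=8.000: state=(1.579, 0.816)
t=8.500: state=(1.546, 0.865)
t=9.000: state=(1.512, 0.912)
t=9.500: state=(1.478, 0.956)
t=10.000: state=(1.442, 0.998)
t=10.500: state=(1.406, 1.038)
t=11.000: state=(1.368, 1.076)
t=11.500: state=(1.328, 1.112)
t=12.000: state=(1.287, 1.145)
t=12.500: state=(1.243, 1.176)
t=13.000: state=(1.197, 1.206)
t=13.500: state=(1.147, 1.232)
t=14.000: state=(1.092, 1.257)
t=14.500: state=(1.031, 1.279)
t=14.800: state=(0.991, 1.291)
compare at T: v=0.991, w=1.291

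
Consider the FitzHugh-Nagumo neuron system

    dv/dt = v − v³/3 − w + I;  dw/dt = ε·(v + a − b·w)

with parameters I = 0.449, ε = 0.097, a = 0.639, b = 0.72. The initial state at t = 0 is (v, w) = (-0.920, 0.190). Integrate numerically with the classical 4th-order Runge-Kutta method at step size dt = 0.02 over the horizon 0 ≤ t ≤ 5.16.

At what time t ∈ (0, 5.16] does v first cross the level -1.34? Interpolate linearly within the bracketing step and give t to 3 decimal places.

t=0.000: state=(-0.920, 0.190)
step 1 (dt=0.02): k1=(-0.401, -0.041), k2=(-0.402, -0.041), k3=(-0.402, -0.041), k4=(-0.402, -0.041); state += dt/6·(k1+2k2+2k3+k4)
t=0.020: state=(-0.928, 0.189)
t=0.040: state=(-0.936, 0.188)
t=0.060: state=(-0.944, 0.188)
continuing one RK4 step at a time; state shown every 10 steps (Δt=0.2):
t=0.200: state=(-1.000, 0.181)
t=0.400: state=(-1.079, 0.171)
t=0.600: state=(-1.152, 0.159)
t=0.800: state=(-1.219, 0.147)
t=1.000: state=(-1.277, 0.133)
t=1.200: state=(-1.326, 0.118)
t=1.260: state=(-1.338, 0.114)
next step: t=1.280: state=(-1.342, 0.112) — v has crossed -1.34
linear interpolation between t=1.260 (-1.33820) and t=1.280 (-1.34223) → t≈1.269

t = 1.269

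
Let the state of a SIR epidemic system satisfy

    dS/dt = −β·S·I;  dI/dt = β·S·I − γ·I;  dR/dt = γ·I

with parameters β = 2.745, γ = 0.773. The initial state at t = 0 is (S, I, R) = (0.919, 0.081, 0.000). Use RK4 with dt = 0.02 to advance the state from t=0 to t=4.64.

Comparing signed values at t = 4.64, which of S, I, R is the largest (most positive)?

largest component: R

t=0.000: state=(0.919, 0.081, 0.000)
step 1 (dt=0.02): k1=(-0.204, 0.142, 0.063), k2=(-0.207, 0.144, 0.064), k3=(-0.207, 0.144, 0.064), k4=(-0.211, 0.146, 0.065); state += dt/6·(k1+2k2+2k3+k4)
t=0.020: state=(0.915, 0.084, 0.001)
t=0.040: state=(0.911, 0.087, 0.003)
t=0.060: state=(0.906, 0.090, 0.004)
continuing one RK4 step at a time; state shown every 10 steps (Δt=0.2):
t=0.200: state=(0.872, 0.114, 0.015)
t=0.400: state=(0.810, 0.154, 0.036)
t=0.600: state=(0.735, 0.202, 0.063)
t=0.800: state=(0.648, 0.253, 0.098)
t=1.000: state=(0.556, 0.302, 0.141)
t=1.200: state=(0.466, 0.343, 0.191)
t=1.400: state=(0.383, 0.371, 0.247)
t=1.600: state=(0.311, 0.384, 0.305)
t=1.800: state=(0.252, 0.384, 0.365)
t=2.000: state=(0.205, 0.372, 0.423)
t=2.200: state=(0.168, 0.353, 0.479)
t=2.400: state=(0.139, 0.329, 0.532)
t=2.600: state=(0.117, 0.302, 0.581)
t=2.800: state=(0.100, 0.275, 0.626)
t=3.000: state=(0.086, 0.248, 0.666)
t=3.200: state=(0.076, 0.222, 0.702)
t=3.400: state=(0.068, 0.198, 0.735)
t=3.600: state=(0.061, 0.175, 0.763)
t=3.800: state=(0.056, 0.155, 0.789)
t=4.000: state=(0.051, 0.137, 0.812)
t=4.200: state=(0.048, 0.121, 0.831)
t=4.400: state=(0.045, 0.106, 0.849)
t=4.600: state=(0.043, 0.093, 0.864)
t=4.640: state=(0.042, 0.091, 0.867)
compare at T: S=0.042, I=0.091, R=0.867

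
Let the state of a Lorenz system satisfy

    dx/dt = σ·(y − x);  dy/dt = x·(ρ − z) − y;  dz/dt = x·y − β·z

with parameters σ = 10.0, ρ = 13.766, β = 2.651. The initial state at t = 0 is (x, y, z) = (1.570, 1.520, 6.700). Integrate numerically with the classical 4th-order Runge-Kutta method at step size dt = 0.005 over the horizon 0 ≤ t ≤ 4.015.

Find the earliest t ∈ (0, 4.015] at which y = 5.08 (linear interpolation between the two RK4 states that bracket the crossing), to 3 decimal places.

t = 0.231

t=0.000: state=(1.570, 1.520, 6.700)
step 1 (dt=0.005): k1=(-0.500, 9.574, -15.375), k2=(-0.248, 9.601, -15.238), k3=(-0.254, 9.605, -15.238), k4=(-0.007, 9.636, -15.100); state += dt/6·(k1+2k2+2k3+k4)
t=0.005: state=(1.569, 1.568, 6.624)
t=0.010: state=(1.570, 1.616, 6.549)
t=0.015: state=(1.573, 1.665, 6.476)
continuing one RK4 step at a time; state shown every 40 steps (Δt=0.2):
t=0.200: state=(2.958, 4.351, 4.924)
t=0.230: state=(3.412, 5.051, 4.980)
next step: t=0.235: state=(3.495, 5.177, 5.002) — y has crossed 5.08
linear interpolation between t=0.230 (5.05123) and t=0.235 (5.17719) → t≈0.231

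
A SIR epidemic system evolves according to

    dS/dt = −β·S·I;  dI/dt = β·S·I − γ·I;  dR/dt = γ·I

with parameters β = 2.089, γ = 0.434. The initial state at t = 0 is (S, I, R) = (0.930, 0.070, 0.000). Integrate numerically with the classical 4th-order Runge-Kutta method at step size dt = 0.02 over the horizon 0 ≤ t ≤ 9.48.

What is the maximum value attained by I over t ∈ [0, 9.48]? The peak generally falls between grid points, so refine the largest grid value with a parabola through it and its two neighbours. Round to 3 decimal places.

t=0.000: state=(0.930, 0.070, 0.000)
step 1 (dt=0.02): k1=(-0.136, 0.106, 0.030), k2=(-0.138, 0.107, 0.031), k3=(-0.138, 0.107, 0.031), k4=(-0.140, 0.108, 0.031); state += dt/6·(k1+2k2+2k3+k4)
t=0.020: state=(0.927, 0.072, 0.001)
t=0.040: state=(0.924, 0.074, 0.001)
t=0.060: state=(0.922, 0.077, 0.002)
continuing one RK4 step at a time; state shown every 25 steps (Δt=0.5):
t=0.500: state=(0.835, 0.142, 0.022)
t=1.000: state=(0.681, 0.254, 0.065)
t=1.500: state=(0.489, 0.377, 0.134)
t=2.000: state=(0.314, 0.460, 0.226)
t=2.500: state=(0.191, 0.480, 0.329)
t=3.000: state=(0.117, 0.452, 0.430)
t=3.500: state=(0.075, 0.402, 0.523)
t=4.000: state=(0.051, 0.345, 0.604)
t=4.500: state=(0.036, 0.290, 0.673)
t=5.000: state=(0.028, 0.242, 0.731)
t=5.500: state=(0.022, 0.199, 0.779)
t=6.000: state=(0.018, 0.164, 0.818)
t=6.500: state=(0.016, 0.134, 0.850)
t=7.000: state=(0.014, 0.110, 0.877)
t=7.500: state=(0.012, 0.090, 0.898)
t=8.000: state=(0.011, 0.073, 0.916)
t=8.500: state=(0.011, 0.059, 0.930)
t=9.000: state=(0.010, 0.048, 0.942)
t=9.480: state=(0.010, 0.040, 0.951)
largest grid value and its neighbours: I(2.400)=0.48083, I(2.420)=0.48086, I(2.440)=0.48080
parabola through these three points peaks at t≈2.417 with I≈0.48086

max I = 0.481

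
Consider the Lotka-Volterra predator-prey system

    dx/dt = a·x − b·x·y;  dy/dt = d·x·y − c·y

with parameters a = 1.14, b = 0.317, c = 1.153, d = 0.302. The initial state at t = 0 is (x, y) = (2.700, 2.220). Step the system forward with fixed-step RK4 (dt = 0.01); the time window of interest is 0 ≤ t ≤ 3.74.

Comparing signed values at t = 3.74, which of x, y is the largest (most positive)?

t=0.000: state=(2.700, 2.220)
step 1 (dt=0.01): k1=(1.178, -0.749), k2=(1.184, -0.744), k3=(1.184, -0.744), k4=(1.189, -0.739); state += dt/6·(k1+2k2+2k3+k4)
t=0.010: state=(2.712, 2.213)
t=0.020: state=(2.724, 2.205)
t=0.030: state=(2.736, 2.198)
continuing one RK4 step at a time; state shown every 20 steps (Δt=0.2):
t=0.200: state=(2.959, 2.091)
t=0.400: state=(3.265, 2.003)
t=0.600: state=(3.618, 1.958)
t=0.800: state=(4.015, 1.957)
t=1.000: state=(4.449, 2.006)
t=1.200: state=(4.906, 2.113)
t=1.400: state=(5.362, 2.288)
t=1.600: state=(5.781, 2.545)
t=1.800: state=(6.115, 2.896)
t=2.000: state=(6.305, 3.349)
t=2.200: state=(6.297, 3.895)
t=2.400: state=(6.063, 4.497)
t=2.600: state=(5.619, 5.086)
t=2.800: state=(5.030, 5.574)
t=3.000: state=(4.389, 5.882)
t=3.200: state=(3.782, 5.976)
t=3.400: state=(3.260, 5.867)
t=3.600: state=(2.845, 5.599)
t=3.740: state=(2.617, 5.346)
compare at T: x=2.617, y=5.346

largest component: y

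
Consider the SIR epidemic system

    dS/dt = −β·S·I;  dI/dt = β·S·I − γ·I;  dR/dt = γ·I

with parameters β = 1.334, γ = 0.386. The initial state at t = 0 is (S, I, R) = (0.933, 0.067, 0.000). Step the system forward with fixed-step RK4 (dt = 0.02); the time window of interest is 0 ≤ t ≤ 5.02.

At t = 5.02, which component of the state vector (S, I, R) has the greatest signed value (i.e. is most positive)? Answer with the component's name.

t=0.000: state=(0.933, 0.067, 0.000)
step 1 (dt=0.02): k1=(-0.083, 0.058, 0.026), k2=(-0.084, 0.058, 0.026), k3=(-0.084, 0.058, 0.026), k4=(-0.085, 0.058, 0.026); state += dt/6·(k1+2k2+2k3+k4)
t=0.020: state=(0.931, 0.068, 0.001)
t=0.040: state=(0.930, 0.069, 0.001)
t=0.060: state=(0.928, 0.071, 0.002)
continuing one RK4 step at a time; state shown every 10 steps (Δt=0.2):
t=0.200: state=(0.915, 0.079, 0.006)
t=0.400: state=(0.894, 0.094, 0.012)
t=0.600: state=(0.870, 0.110, 0.020)
t=0.800: state=(0.843, 0.127, 0.029)
t=1.000: state=(0.813, 0.147, 0.040)
t=1.200: state=(0.779, 0.169, 0.052)
t=1.400: state=(0.743, 0.191, 0.066)
t=1.600: state=(0.704, 0.215, 0.082)
t=1.800: state=(0.663, 0.238, 0.099)
t=2.000: state=(0.620, 0.262, 0.118)
t=2.200: state=(0.576, 0.284, 0.139)
t=2.400: state=(0.533, 0.305, 0.162)
t=2.600: state=(0.490, 0.324, 0.187)
t=2.800: state=(0.448, 0.340, 0.212)
t=3.000: state=(0.409, 0.352, 0.239)
t=3.200: state=(0.371, 0.362, 0.266)
t=3.400: state=(0.337, 0.368, 0.295)
t=3.600: state=(0.305, 0.371, 0.323)
t=3.800: state=(0.276, 0.372, 0.352)
t=4.000: state=(0.250, 0.369, 0.381)
t=4.200: state=(0.227, 0.364, 0.409)
t=4.400: state=(0.206, 0.357, 0.437)
t=4.600: state=(0.188, 0.348, 0.464)
t=4.800: state=(0.171, 0.338, 0.490)
t=5.000: state=(0.157, 0.327, 0.516)
t=5.020: state=(0.155, 0.326, 0.519)
compare at T: S=0.155, I=0.326, R=0.519

largest component: R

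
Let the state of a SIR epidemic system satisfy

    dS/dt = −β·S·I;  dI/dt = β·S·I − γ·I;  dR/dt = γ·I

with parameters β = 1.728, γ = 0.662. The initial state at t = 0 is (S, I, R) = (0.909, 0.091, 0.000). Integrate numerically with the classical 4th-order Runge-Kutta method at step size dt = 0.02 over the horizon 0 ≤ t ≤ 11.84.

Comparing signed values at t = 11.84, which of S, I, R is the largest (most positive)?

largest component: R

t=0.000: state=(0.909, 0.091, 0.000)
step 1 (dt=0.02): k1=(-0.143, 0.083, 0.060), k2=(-0.144, 0.083, 0.061), k3=(-0.144, 0.083, 0.061), k4=(-0.145, 0.084, 0.061); state += dt/6·(k1+2k2+2k3+k4)
t=0.020: state=(0.906, 0.093, 0.001)
t=0.040: state=(0.903, 0.094, 0.002)
t=0.060: state=(0.900, 0.096, 0.004)
continuing one RK4 step at a time; state shown every 25 steps (Δt=0.5):
t=0.500: state=(0.824, 0.138, 0.038)
t=1.000: state=(0.714, 0.194, 0.093)
t=1.500: state=(0.590, 0.244, 0.165)
t=2.000: state=(0.471, 0.277, 0.252)
t=2.500: state=(0.368, 0.286, 0.346)
t=3.000: state=(0.289, 0.272, 0.439)
t=3.500: state=(0.231, 0.244, 0.525)
t=4.000: state=(0.190, 0.210, 0.600)
t=4.500: state=(0.161, 0.176, 0.664)
t=5.000: state=(0.140, 0.144, 0.716)
t=5.500: state=(0.125, 0.116, 0.759)
t=6.000: state=(0.115, 0.092, 0.793)
t=6.500: state=(0.107, 0.073, 0.821)
t=7.000: state=(0.101, 0.057, 0.842)
t=7.500: state=(0.097, 0.045, 0.859)
t=8.000: state=(0.093, 0.035, 0.872)
t=8.500: state=(0.091, 0.027, 0.882)
t=9.000: state=(0.089, 0.021, 0.890)
t=9.500: state=(0.088, 0.016, 0.896)
t=10.000: state=(0.087, 0.013, 0.901)
t=10.500: state=(0.086, 0.010, 0.904)
t=11.000: state=(0.085, 0.008, 0.907)
t=11.500: state=(0.085, 0.006, 0.910)
t=11.840: state=(0.084, 0.005, 0.911)
compare at T: S=0.084, I=0.005, R=0.911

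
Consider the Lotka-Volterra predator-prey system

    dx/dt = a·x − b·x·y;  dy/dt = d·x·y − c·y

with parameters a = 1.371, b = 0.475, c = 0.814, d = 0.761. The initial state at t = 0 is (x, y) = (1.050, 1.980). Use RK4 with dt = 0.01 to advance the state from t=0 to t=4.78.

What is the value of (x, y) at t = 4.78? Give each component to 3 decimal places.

(x, y) = (0.681, 2.484)

t=0.000: state=(1.050, 1.980)
step 1 (dt=0.01): k1=(0.452, -0.030), k2=(0.453, -0.026), k3=(0.453, -0.026), k4=(0.454, -0.023); state += dt/6·(k1+2k2+2k3+k4)
t=0.010: state=(1.055, 1.980)
t=0.020: state=(1.059, 1.980)
t=0.030: state=(1.064, 1.979)
continuing one RK4 step at a time; state shown every 20 steps (Δt=0.2):
t=0.200: state=(1.144, 1.988)
t=0.400: state=(1.244, 2.026)
t=0.600: state=(1.346, 2.097)
t=0.800: state=(1.444, 2.203)
t=1.000: state=(1.531, 2.349)
t=1.200: state=(1.597, 2.533)
t=1.400: state=(1.635, 2.754)
t=1.600: state=(1.637, 3.003)
t=1.800: state=(1.599, 3.266)
t=2.000: state=(1.523, 3.521)
t=2.200: state=(1.418, 3.744)
t=2.400: state=(1.296, 3.912)
t=2.600: state=(1.170, 4.010)
t=2.800: state=(1.050, 4.034)
t=3.000: state=(0.943, 3.989)
t=3.200: state=(0.853, 3.885)
t=3.400: state=(0.781, 3.737)
t=3.600: state=(0.726, 3.561)
t=3.800: state=(0.687, 3.369)
t=4.000: state=(0.663, 3.172)
t=4.200: state=(0.651, 2.978)
t=4.400: state=(0.651, 2.794)
t=4.600: state=(0.662, 2.624)
t=4.780: state=(0.681, 2.484)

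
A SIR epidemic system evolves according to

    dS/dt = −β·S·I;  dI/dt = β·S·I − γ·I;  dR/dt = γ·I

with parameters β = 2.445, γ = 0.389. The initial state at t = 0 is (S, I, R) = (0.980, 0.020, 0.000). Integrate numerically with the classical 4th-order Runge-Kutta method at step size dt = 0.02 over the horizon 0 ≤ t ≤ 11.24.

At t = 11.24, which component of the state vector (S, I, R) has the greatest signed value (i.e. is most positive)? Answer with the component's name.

t=0.000: state=(0.980, 0.020, 0.000)
step 1 (dt=0.02): k1=(-0.048, 0.040, 0.008), k2=(-0.049, 0.041, 0.008), k3=(-0.049, 0.041, 0.008), k4=(-0.050, 0.042, 0.008); state += dt/6·(k1+2k2+2k3+k4)
t=0.020: state=(0.979, 0.021, 0.000)
t=0.040: state=(0.978, 0.022, 0.000)
t=0.060: state=(0.977, 0.023, 0.000)
continuing one RK4 step at a time; state shown every 25 steps (Δt=0.5):
t=0.500: state=(0.940, 0.053, 0.007)
t=1.000: state=(0.844, 0.132, 0.024)
t=1.500: state=(0.662, 0.275, 0.062)
t=2.000: state=(0.426, 0.441, 0.132)
t=2.500: state=(0.232, 0.539, 0.229)
t=3.000: state=(0.119, 0.545, 0.336)
t=3.500: state=(0.062, 0.499, 0.438)
t=4.000: state=(0.035, 0.436, 0.529)
t=4.500: state=(0.022, 0.371, 0.608)
t=5.000: state=(0.014, 0.312, 0.674)
t=5.500: state=(0.010, 0.261, 0.729)
t=6.000: state=(0.007, 0.217, 0.776)
t=6.500: state=(0.006, 0.180, 0.814)
t=7.000: state=(0.005, 0.149, 0.846)
t=7.500: state=(0.004, 0.123, 0.873)
t=8.000: state=(0.004, 0.102, 0.894)
t=8.500: state=(0.003, 0.084, 0.912)
t=9.000: state=(0.003, 0.070, 0.927)
t=9.500: state=(0.003, 0.058, 0.940)
t=10.000: state=(0.003, 0.048, 0.950)
t=10.500: state=(0.002, 0.039, 0.958)
t=11.000: state=(0.002, 0.032, 0.965)
t=11.240: state=(0.002, 0.030, 0.968)
compare at T: S=0.002, I=0.030, R=0.968

largest component: R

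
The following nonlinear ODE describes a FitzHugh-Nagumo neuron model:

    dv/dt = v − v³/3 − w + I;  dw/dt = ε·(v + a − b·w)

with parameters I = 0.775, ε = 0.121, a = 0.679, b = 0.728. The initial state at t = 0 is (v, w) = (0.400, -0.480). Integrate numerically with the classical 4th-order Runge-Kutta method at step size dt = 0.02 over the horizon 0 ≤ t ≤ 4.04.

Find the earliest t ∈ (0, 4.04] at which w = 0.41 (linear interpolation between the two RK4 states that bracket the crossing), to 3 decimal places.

t=0.000: state=(0.400, -0.480)
step 1 (dt=0.02): k1=(1.634, 0.173), k2=(1.646, 0.175), k3=(1.646, 0.175), k4=(1.657, 0.177); state += dt/6·(k1+2k2+2k3+k4)
t=0.020: state=(0.433, -0.477)
t=0.040: state=(0.466, -0.473)
t=0.060: state=(0.500, -0.469)
continuing one RK4 step at a time; state shown every 10 steps (Δt=0.2):
t=0.200: state=(0.748, -0.442)
t=0.400: state=(1.117, -0.395)
t=0.600: state=(1.458, -0.341)
t=0.800: state=(1.721, -0.280)
t=1.000: state=(1.890, -0.216)
t=1.200: state=(1.982, -0.149)
t=1.400: state=(2.023, -0.082)
t=1.600: state=(2.036, -0.016)
t=1.800: state=(2.032, 0.050)
t=2.000: state=(2.021, 0.114)
t=2.200: state=(2.006, 0.176)
t=2.400: state=(1.988, 0.237)
t=2.600: state=(1.969, 0.297)
t=2.800: state=(1.949, 0.355)
t=2.980: state=(1.931, 0.406)
next step: t=3.000: state=(1.929, 0.412) — w has crossed 0.41
linear interpolation between t=2.980 (0.40612) and t=3.000 (0.41171) → t≈2.994

t = 2.994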